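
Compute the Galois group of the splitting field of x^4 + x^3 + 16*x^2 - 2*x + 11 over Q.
S_4, the symmetric group on 4 letters

The polynomial is an irreducible quartic over Q and its discriminant is 8530021, which is not a perfect square, so the Galois group is not contained in A_4. The resolvent cubic y^3 - 16*y^2 - 46*y + 689 is irreducible over Q. An irreducible resolvent with non-square discriminant gives S_4.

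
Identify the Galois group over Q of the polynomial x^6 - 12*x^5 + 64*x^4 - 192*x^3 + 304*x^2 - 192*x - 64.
A_4, A_4 acting on 6 points

The polynomial f is an irreducible sextic over Q, so G = Gal(f/Q) is one of the 16 transitive subgroups 6T1, ..., 6T16 of S_6. The discriminant of f is 164995463643136 = 12845056^2, a perfect square, so G is contained in A_6. The transitive groups of degree 6 contained in A_6 are: A_4 (6T4, order 12), S_4 (6T7, order 24), (C_3 x C_3) : C_4 (6T10, order 36), PSL(2,5) (6T12, order 60), A_6 (6T15, order 360). By Dedekind's theorem, for a prime p not dividing disc(f) the degrees of the irreducible factors of f mod p form the cycle type of an element of G. Factoring f modulo the 33 such primes p <= 149 (skipping 2, 7, which divide the discriminant), each new pattern first appears at: mod 3: f = (x^3 + 2x + 1)(x^3 + 2x + 2), pattern 3+3; mod 13: f = (x + 10)(x + 12)(x^2 + 9x + 2)(x^2 + 9x + 11), pattern 2+2+1+1. No other pattern occurs in this range, so the set of observed cycle types is {3+3, 2+2+1+1}. The candidates containing elements of all these cycle types are A_4 (6T4) of order 12, S_4 (6T7) of order 24, (C_3 x C_3) : C_4 (6T10) of order 36, PSL(2,5) (6T12) of order 60, A_6 (6T15) of order 360; the others are excluded. The observed types are precisely the cycle types that occur in A_4 (6T4) (apart from the identity). Each of the other remaining candidates has further cycle types, and by the Chebotarev density theorem the matching factorization patterns would occur for a proportion of primes equal to their share of the group: S_4 (6T7) additionally contains elements of type 4+2 (6 of its 24 elements, about 25% of primes); (C_3 x C_3) : C_4 (6T10) additionally contains elements of type 4+2, 3+1+1+1 (22 of its 36 elements, about 61% of primes); PSL(2,5) (6T12) additionally contains elements of type 5+1 (24 of its 60 elements, about 40% of primes); A_6 (6T15) additionally contains elements of type 5+1, 4+2, 3+1+1+1 (274 of its 360 elements, about 76% of primes). None of the 33 primes tested shows any such pattern (for each of these groups the chance of that is below 10^-4), which rules them out. Hence G = A_4 (6T4), of order 12.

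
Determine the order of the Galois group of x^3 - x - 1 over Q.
6

The degree of the splitting field over Q equals the order of the Galois group, so first determine the group. The polynomial is an irreducible cubic over Q and its discriminant is -23, which is not a perfect square. For an irreducible cubic, a non-square discriminant gives Galois group S_3. The Galois group S_3 (3T2) has order 6, so the splitting field has degree 6 over Q.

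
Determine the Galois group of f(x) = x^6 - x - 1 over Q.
S_6, the symmetric group on 6 letters

The polynomial f is an irreducible sextic over Q, so G = Gal(f/Q) is one of the 16 transitive subgroups 6T1, ..., 6T16 of S_6. The discriminant of f is 49781, which is not a perfect square, so G is not contained in A_6. The transitive groups of degree 6 not contained in A_6 are: C_6 (6T1, order 6), S_3 (6T2, order 6), D_6 (6T3, order 12), C_3 x S_3 (6T5, order 18), A_4 x C_2 (6T6, order 24), S_4 (6T8, order 24), S_3 x S_3 (6T9, order 36), S_4 x C_2 (6T11, order 48), (S_3 x S_3) : C_2 (6T13, order 72), PGL(2,5) (6T14, order 120), S_6 (6T16, order 720). By Dedekind's theorem, for a prime p not dividing disc(f) the degrees of the irreducible factors of f mod p form the cycle type of an element of G. Factoring f modulo the 4 such primes p <= 7, each new pattern first appears at: mod 2: f = (x^6 + x + 1), pattern 6; mod 5: f = (x + 2)(x^5 + 3x^4 + 4x^3 + 2x^2 + x + 2), pattern 5+1; mod 7: f = (x^2 + 2x + 2)(x^4 + 5x^3 + 2x^2 + 3), pattern 4+2. No other pattern occurs in this range, so the set of observed cycle types is {6, 5+1, 4+2}. Among the candidates above, the only group containing elements of all these cycle types is S_6 (6T16); every other candidate lacks at least one of them. Hence G = S_6 (6T16), of order 720.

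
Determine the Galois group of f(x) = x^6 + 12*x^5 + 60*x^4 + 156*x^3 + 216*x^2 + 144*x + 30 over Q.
The polynomial f is an irreducible sextic over Q, so G = Gal(f/Q) is one of the 16 transitive subgroups 6T1, ..., 6T16 of S_6. The discriminant of f is 40310784, which is not a perfect square, so G is not contained in A_6. The transitive groups of degree 6 not contained in A_6 are: C_6 (6T1, order 6), S_3 (6T2, order 6), D_6 (6T3, order 12), C_3 x S_3 (6T5, order 18), A_4 x C_2 (6T6, order 24), S_4 (6T8, order 24), S_3 x S_3 (6T9, order 36), S_4 x C_2 (6T11, order 48), (S_3 x S_3) : C_2 (6T13, order 72), PGL(2,5) (6T14, order 120), S_6 (6T16, order 720). By Dedekind's theorem, for a prime p not dividing disc(f) the degrees of the irreducible factors of f mod p form the cycle type of an element of G. Factoring f modulo the 14 such primes p <= 53 (skipping 2, 3, which divide the discriminant), each new pattern first appears at: mod 5: f = (x)(x + 1)(x^2 + 2)(x^2 + x + 2), pattern 2+2+1+1; mod 7: f = (x^6 + 5x^5 + 4x^4 + 2x^3 + 6x^2 + 4x + 2), pattern 6; mod 19: f = (x + 12)(x + 15)(x + 17)(x^3 + 6x^2 + 12x + 11), pattern 3+1+1+1; mod 31: f = (x^2 + 2x + 11)(x^2 + 16x + 21)(x^2 + 25x + 11), pattern 2+2+2; mod 43: f = (x^3 + 6x^2 + 12x + 13)(x^3 + 6x^2 + 12x + 42), pattern 3+3. No other pattern occurs in this range, so the set of observed cycle types is {2+2+1+1, 6, 3+1+1+1, 2+2+2, 3+3}. The candidates containing elements of all these cycle types are S_3 x S_3 (6T9) of order 36, (S_3 x S_3) : C_2 (6T13) of order 72, S_6 (6T16) of order 720; the others are excluded. The observed types are precisely the cycle types that occur in S_3 x S_3 (6T9) (apart from the identity). Each of the other remaining candidates has further cycle types, and by the Chebotarev density theorem the matching factorization patterns would occur for a proportion of primes equal to their share of the group: (S_3 x S_3) : C_2 (6T13) additionally contains elements of type 4+2, 3+2+1, 2+1+1+1+1 (36 of its 72 elements, about 50% of primes); S_6 (6T16) additionally contains elements of type 5+1, 4+2, 4+1+1, 3+2+1, 2+1+1+1+1 (459 of its 720 elements, about 64% of primes). None of the 14 primes tested shows any such pattern (for each of these groups the chance of that is below 10^-4), which rules them out. Hence G = S_3 x S_3 (6T9), of order 36.

S_3 x S_3, the direct product S_3 x S_3 in its degree-6 action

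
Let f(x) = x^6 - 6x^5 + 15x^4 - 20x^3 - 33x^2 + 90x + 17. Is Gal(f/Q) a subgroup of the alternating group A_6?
No

The polynomial is irreducible of degree 6 over Q. Its discriminant is -450868486864896, which is not a perfect square. A Galois group lies in the alternating group exactly when the discriminant is a square in Q, so the Galois group (A_4 x C_2) is not contained in A_6.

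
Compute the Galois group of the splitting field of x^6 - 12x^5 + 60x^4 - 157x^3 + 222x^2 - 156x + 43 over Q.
The polynomial f is an irreducible sextic over Q, so G = Gal(f/Q) is one of the 16 transitive subgroups 6T1, ..., 6T16 of S_6. The discriminant of f is -177147, which is not a perfect square, so G is not contained in A_6. The transitive groups of degree 6 not contained in A_6 are: C_6 (6T1, order 6), S_3 (6T2, order 6), D_6 (6T3, order 12), C_3 x S_3 (6T5, order 18), A_4 x C_2 (6T6, order 24), S_4 (6T8, order 24), S_3 x S_3 (6T9, order 36), S_4 x C_2 (6T11, order 48), (S_3 x S_3) : C_2 (6T13, order 72), PGL(2,5) (6T14, order 120), S_6 (6T16, order 720). By Dedekind's theorem, for a prime p not dividing disc(f) the degrees of the irreducible factors of f mod p form the cycle type of an element of G. Factoring f modulo the 33 such primes p <= 139 (skipping 3, which divides the discriminant), each new pattern first appears at: mod 2: f = (x^6 + x^3 + 1), pattern 6; mod 7: f = (x + 1)(x + 3)(x + 4)(x^3 + x^2 + 5x + 3), pattern 3+1+1+1; mod 17: f = (x^2 + x + 1)(x^2 + 9x + 2)(x^2 + 12x + 13), pattern 2+2+2; mod 19: f = (x^3 + 13x^2 + 12x + 1)(x^3 + 13x^2 + 12x + 5), pattern 3+3; mod 73: f = (x + 40)(x + 41)(x + 42)(x + 49)(x + 50)(x + 58), pattern 1+1+1+1+1+1. No other pattern occurs in this range, so the set of observed cycle types is {6, 3+1+1+1, 2+2+2, 3+3, 1+1+1+1+1+1}. The candidates containing elements of all these cycle types are C_3 x S_3 (6T5) of order 18, S_3 x S_3 (6T9) of order 36, (S_3 x S_3) : C_2 (6T13) of order 72, S_6 (6T16) of order 720; the others are excluded. The observed types are precisely the cycle types that occur in C_3 x S_3 (6T5). Each of the other remaining candidates has further cycle types, and by the Chebotarev density theorem the matching factorization patterns would occur for a proportion of primes equal to their share of the group: S_3 x S_3 (6T9) additionally contains elements of type 2+2+1+1 (9 of its 36 elements, about 25% of primes); (S_3 x S_3) : C_2 (6T13) additionally contains elements of type 4+2, 3+2+1, 2+2+1+1, 2+1+1+1+1 (45 of its 72 elements, about 62% of primes); S_6 (6T16) additionally contains elements of type 5+1, 4+2, 4+1+1, 3+2+1, 2+2+1+1, 2+1+1+1+1 (504 of its 720 elements, about 70% of primes). None of the 33 primes tested shows any such pattern (for each of these groups the chance of that is below 10^-4), which rules them out. Hence G = C_3 x S_3 (6T5), of order 18.

C_3 x S_3 (order 18)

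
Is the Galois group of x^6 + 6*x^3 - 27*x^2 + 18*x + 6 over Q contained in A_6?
No

The polynomial is irreducible of degree 6 over Q. Its discriminant is 304930925568, which is not a perfect square. A Galois group lies in the alternating group exactly when the discriminant is a square in Q, so the Galois group (D_6) is not contained in A_6.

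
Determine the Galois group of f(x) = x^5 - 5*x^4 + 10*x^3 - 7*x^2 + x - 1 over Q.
The polynomial f is an irreducible quintic over Q, so G = Gal(f/Q) is a transitive subgroup of S_5: one of C_5 (5T1, order 5), D_5 (5T2, order 10), F_20 (5T3, order 20), A_5 (5T4, order 60) or S_5 (5T5, order 120). The discriminant of f is 55225 = 235^2, a perfect square, so G is contained in A_5. The transitive groups of degree 5 contained in A_5 are: C_5 (5T1, order 5), D_5 (5T2, order 10), A_5 (5T4, order 60). By Dedekind's theorem, for a prime p not dividing disc(f) the degrees of the irreducible factors of f mod p form the cycle type of an element of G. Factoring f modulo the 23 such primes p <= 97 (skipping 5, 47, which divide the discriminant), each new pattern first appears at: mod 2: f = (x^5 + x^4 + x^2 + x + 1), pattern 5; mod 11: f = (x + 7)(x^2 + 3x + 10)(x^2 + 7x + 8), pattern 2+2+1; mod 83: f = (x + 21)(x + 23)(x + 51)(x + 71)(x + 78), pattern 1+1+1+1+1. No other pattern occurs in this range, so the set of observed cycle types is {5, 2+2+1, 1+1+1+1+1}. The candidates containing elements of all these cycle types are D_5 (5T2) of order 10, A_5 (5T4) of order 60; the others are excluded. The observed types are precisely the cycle types that occur in D_5 (5T2). Each of the other remaining candidates has further cycle types, and by the Chebotarev density theorem the matching factorization patterns would occur for a proportion of primes equal to their share of the group: A_5 (5T4) additionally contains elements of type 3+1+1 (20 of its 60 elements, about 33% of primes). None of the 23 primes tested shows any such pattern (for each of these groups the chance of that is below 10^-4), which rules them out. Hence G = D_5 (5T2), of order 10.

5T2: D_5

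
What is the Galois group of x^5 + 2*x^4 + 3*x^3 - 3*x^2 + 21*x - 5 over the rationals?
D_5

The polynomial f is an irreducible quintic over Q, so G = Gal(f/Q) is a transitive subgroup of S_5: one of C_5 (5T1, order 5), D_5 (5T2, order 10), F_20 (5T3, order 20), A_5 (5T4, order 60) or S_5 (5T5, order 120). The discriminant of f is 1161105625 = 34075^2, a perfect square, so G is contained in A_5. The transitive groups of degree 5 contained in A_5 are: C_5 (5T1, order 5), D_5 (5T2, order 10), A_5 (5T4, order 60). By Dedekind's theorem, for a prime p not dividing disc(f) the degrees of the irreducible factors of f mod p form the cycle type of an element of G. Factoring f modulo the 23 such primes p <= 101 (skipping 5, 29, 47, which divide the discriminant), each new pattern first appears at: mod 2: f = (x^5 + x^3 + x^2 + x + 1), pattern 5; mod 11: f = (x + 8)(x^2 + 6x + 7)(x^2 + 10x + 6), pattern 2+2+1; mod 83: f = (x + 2)(x + 8)(x + 44)(x + 49)(x + 65), pattern 1+1+1+1+1. No other pattern occurs in this range, so the set of observed cycle types is {5, 2+2+1, 1+1+1+1+1}. The candidates containing elements of all these cycle types are D_5 (5T2) of order 10, A_5 (5T4) of order 60; the others are excluded. The observed types are precisely the cycle types that occur in D_5 (5T2). Each of the other remaining candidates has further cycle types, and by the Chebotarev density theorem the matching factorization patterns would occur for a proportion of primes equal to their share of the group: A_5 (5T4) additionally contains elements of type 3+1+1 (20 of its 60 elements, about 33% of primes). None of the 23 primes tested shows any such pattern (for each of these groups the chance of that is below 10^-4), which rules them out. Hence G = D_5 (5T2), of order 10.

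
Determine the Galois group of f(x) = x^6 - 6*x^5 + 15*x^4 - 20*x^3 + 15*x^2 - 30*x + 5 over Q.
The polynomial f is an irreducible sextic over Q, so G = Gal(f/Q) is one of the 16 transitive subgroups 6T1, ..., 6T16 of S_6. The discriminant of f is 746496000000 = 864000^2, a perfect square, so G is contained in A_6. The transitive groups of degree 6 contained in A_6 are: A_4 (6T4, order 12), S_4 (6T7, order 24), (C_3 x C_3) : C_4 (6T10, order 36), PSL(2,5) (6T12, order 60), A_6 (6T15, order 360). By Dedekind's theorem, for a prime p not dividing disc(f) the degrees of the irreducible factors of f mod p form the cycle type of an element of G. Factoring f modulo the 6 such primes p <= 23 (skipping 2, 3, 5, which divide the discriminant), each new pattern first appears at: mod 7: f = (x + 3)(x^5 + 5x^4 + x^2 + 5x + 4), pattern 5+1; mod 23: f = (x + 1)(x + 10)(x + 15)(x^3 + 14x^2 + 5x + 10), pattern 3+1+1+1. No other pattern occurs in this range, so the set of observed cycle types is {5+1, 3+1+1+1}. Among the candidates above, the only group containing elements of all these cycle types is A_6 (6T15) — each of A_4 (6T4), S_4 (6T7), (C_3 x C_3) : C_4 (6T10), PSL(2,5) (6T12) lacks at least one of them. Hence G = A_6 (6T15), of order 360.

A_6 (also written A6)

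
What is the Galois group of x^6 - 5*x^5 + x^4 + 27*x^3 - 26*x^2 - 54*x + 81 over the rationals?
The polynomial f is an irreducible sextic over Q, so G = Gal(f/Q) is one of the 16 transitive subgroups 6T1, ..., 6T16 of S_6. The discriminant of f is 1064390625 = 32625^2, a perfect square, so G is contained in A_6. The transitive groups of degree 6 contained in A_6 are: A_4 (6T4, order 12), S_4 (6T7, order 24), (C_3 x C_3) : C_4 (6T10, order 36), PSL(2,5) (6T12, order 60), A_6 (6T15, order 360). By Dedekind's theorem, for a prime p not dividing disc(f) the degrees of the irreducible factors of f mod p form the cycle type of an element of G. Factoring f modulo the 19 such primes p <= 79 (skipping 3, 5, 29, which divide the discriminant), each new pattern first appears at: mod 2: f = (x^2 + x + 1)(x^4 + x + 1), pattern 4+2; mod 11: f = (x^3 + 8x^2 + 8x + 2)(x^3 + 9x^2 + 9x + 2), pattern 3+3; mod 19: f = (x + 7)(x + 11)(x^2 + 4x + 15)(x^2 + 11x + 13), pattern 2+2+1+1; mod 61: f = (x + 4)(x + 8)(x + 55)(x^3 + 50x^2 + 46x + 52), pattern 3+1+1+1. No other pattern occurs in this range, so the set of observed cycle types is {4+2, 3+3, 2+2+1+1, 3+1+1+1}. The candidates containing elements of all these cycle types are (C_3 x C_3) : C_4 (6T10) of order 36, A_6 (6T15) of order 360; the others are excluded. The observed types are precisely the cycle types that occur in (C_3 x C_3) : C_4 (6T10) (apart from the identity). Each of the other remaining candidates has further cycle types, and by the Chebotarev density theorem the matching factorization patterns would occur for a proportion of primes equal to their share of the group: A_6 (6T15) additionally contains elements of type 5+1 (144 of its 360 elements, about 40% of primes). None of the 19 primes tested shows any such pattern (for each of these groups the chance of that is below 10^-4), which rules them out. Hence G = (C_3 x C_3) : C_4 (6T10), of order 36.

(C_3 x C_3) : C_4 (order 36)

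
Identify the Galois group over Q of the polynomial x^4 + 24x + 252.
The polynomial is an irreducible quartic over Q and its discriminant is 4087812096 = 63936^2, a perfect square, so the Galois group is contained in A_4. The resolvent cubic y^3 - 1008*y - 576 is irreducible over Q. An irreducible resolvent with square discriminant gives A_4.

A_4, the alternating group on 4 letters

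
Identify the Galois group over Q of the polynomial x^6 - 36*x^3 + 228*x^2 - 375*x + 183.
The polynomial f is an irreducible sextic over Q, so G = Gal(f/Q) is one of the 16 transitive subgroups 6T1, ..., 6T16 of S_6. The discriminant of f is -2200994196714027, which is not a perfect square, so G is not contained in A_6. The transitive groups of degree 6 not contained in A_6 are: C_6 (6T1, order 6), S_3 (6T2, order 6), D_6 (6T3, order 12), C_3 x S_3 (6T5, order 18), A_4 x C_2 (6T6, order 24), S_4 (6T8, order 24), S_3 x S_3 (6T9, order 36), S_4 x C_2 (6T11, order 48), (S_3 x S_3) : C_2 (6T13, order 72), PGL(2,5) (6T14, order 120), S_6 (6T16, order 720). By Dedekind's theorem, for a prime p not dividing disc(f) the degrees of the irreducible factors of f mod p form the cycle type of an element of G. Factoring f modulo the 25 such primes p <= 127 (skipping 3, 11, 13, 17, 43, 109, which divide the discriminant), each new pattern first appears at: mod 2: f = (x^6 + x + 1), pattern 6; mod 7: f = (x + 3)(x^2 + 5x + 3)(x^3 + 6x^2 + 4x + 4), pattern 3+2+1; mod 23: f = (x^2 + 21x + 17)(x^4 + 2x^3 + 10x^2 + 19x + 4), pattern 4+2; mod 31: f = (x + 13)(x + 27)(x^2 + 6x + 3)(x^2 + 16x + 3), pattern 2+2+1+1; mod 61: f = (x)(x + 8)(x + 19)(x + 33)(x^2 + x + 56), pattern 2+1+1+1+1; mod 97: f = (x + 23)(x + 72)(x + 80)(x^3 + 19x^2 + 29x + 49), pattern 3+1+1+1; mod 113: f = (x^2 + 30x + 74)(x^2 + 95x + 98)(x^2 + 101x + 60), pattern 2+2+2; mod 127: f = (x^3 + 10x^2 + 123x + 121)(x^3 + 117x^2 + 104x + 33), pattern 3+3. No other pattern occurs in this range, so the set of observed cycle types is {6, 3+2+1, 4+2, 2+2+1+1, 2+1+1+1+1, 3+1+1+1, 2+2+2, 3+3}. The candidates containing elements of all these cycle types are (S_3 x S_3) : C_2 (6T13) of order 72, S_6 (6T16) of order 720; the others are excluded. The observed types are precisely the cycle types that occur in (S_3 x S_3) : C_2 (6T13) (apart from the identity). Each of the other remaining candidates has further cycle types, and by the Chebotarev density theorem the matching factorization patterns would occur for a proportion of primes equal to their share of the group: S_6 (6T16) additionally contains elements of type 5+1, 4+1+1 (234 of its 720 elements, about 32% of primes). None of the 25 primes tested shows any such pattern (for each of these groups the chance of that is below 10^-4), which rules them out. Hence G = (S_3 x S_3) : C_2 (6T13), of order 72.

(S_3 x S_3) : C_2 (order 72)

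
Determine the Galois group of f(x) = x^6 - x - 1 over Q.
The polynomial f is an irreducible sextic over Q, so G = Gal(f/Q) is one of the 16 transitive subgroups 6T1, ..., 6T16 of S_6. The discriminant of f is 49781, which is not a perfect square, so G is not contained in A_6. The transitive groups of degree 6 not contained in A_6 are: C_6 (6T1, order 6), S_3 (6T2, order 6), D_6 (6T3, order 12), C_3 x S_3 (6T5, order 18), A_4 x C_2 (6T6, order 24), S_4 (6T8, order 24), S_3 x S_3 (6T9, order 36), S_4 x C_2 (6T11, order 48), (S_3 x S_3) : C_2 (6T13, order 72), PGL(2,5) (6T14, order 120), S_6 (6T16, order 720). By Dedekind's theorem, for a prime p not dividing disc(f) the degrees of the irreducible factors of f mod p form the cycle type of an element of G. Factoring f modulo the 4 such primes p <= 7, each new pattern first appears at: mod 2: f = (x^6 + x + 1), pattern 6; mod 5: f = (x + 2)(x^5 + 3x^4 + 4x^3 + 2x^2 + x + 2), pattern 5+1; mod 7: f = (x^2 + 2x + 2)(x^4 + 5x^3 + 2x^2 + 3), pattern 4+2. No other pattern occurs in this range, so the set of observed cycle types is {6, 5+1, 4+2}. Among the candidates above, the only group containing elements of all these cycle types is S_6 (6T16); every other candidate lacks at least one of them. Hence G = S_6 (6T16), of order 720.

S_6 (also written S6)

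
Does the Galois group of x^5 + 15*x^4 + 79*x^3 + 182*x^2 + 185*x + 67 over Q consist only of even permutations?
Yes

The polynomial is irreducible of degree 5 over Q. Its discriminant is 7745089 = 2783^2, a perfect square. A Galois group lies in the alternating group exactly when the discriminant is a square in Q, so the Galois group (C_5) is contained in A_5.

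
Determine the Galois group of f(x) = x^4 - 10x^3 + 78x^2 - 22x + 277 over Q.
The polynomial is an irreducible quartic over Q and its discriminant is 99179645184 = 314928^2, a perfect square, so the Galois group is contained in A_4. The resolvent cubic y^3 - 78*y^2 - 888*y + 58240 splits completely over Q, which gives the Klein four-group V_4.

V_4 (also written V4)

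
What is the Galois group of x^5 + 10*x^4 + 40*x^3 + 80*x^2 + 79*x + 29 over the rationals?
The polynomial f is an irreducible quintic over Q, so G = Gal(f/Q) is a transitive subgroup of S_5: one of C_5 (5T1, order 5), D_5 (5T2, order 10), F_20 (5T3, order 20), A_5 (5T4, order 60) or S_5 (5T5, order 120). The discriminant of f is 2869, which is not a perfect square, so G is not contained in A_5. The transitive groups of degree 5 not contained in A_5 are: F_20 (5T3, order 20), S_5 (5T5, order 120). By Dedekind's theorem, for a prime p not dividing disc(f) the degrees of the irreducible factors of f mod p form the cycle type of an element of G. Factoring f modulo the first such prime p = 2, each new pattern first appears at: mod 2: f = (x^2 + x + 1)(x^3 + x^2 + 1), pattern 3+2. No other pattern occurs in this range, so the set of observed cycle types is {3+2}. Among the candidates above, the only group containing elements of all these cycle types is S_5 (5T5) — F_20 (5T3) lacks at least one of them. Hence G = S_5 (5T5), of order 120.

S_5, the symmetric group on 5 letters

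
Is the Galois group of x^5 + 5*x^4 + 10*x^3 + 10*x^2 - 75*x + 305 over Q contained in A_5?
Yes

The polynomial is irreducible of degree 5 over Q. Its discriminant is 67108864000000 = 8192000^2, a perfect square. A Galois group lies in the alternating group exactly when the discriminant is a square in Q, so the Galois group (D_5) is contained in A_5.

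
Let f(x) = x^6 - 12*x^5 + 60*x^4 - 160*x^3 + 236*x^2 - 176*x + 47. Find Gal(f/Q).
S_4 (also written S4+)

The polynomial f is an irreducible sextic over Q, so G = Gal(f/Q) is one of the 16 transitive subgroups 6T1, ..., 6T16 of S_6. The discriminant of f is 3356224 = 1832^2, a perfect square, so G is contained in A_6. The transitive groups of degree 6 contained in A_6 are: A_4 (6T4, order 12), S_4 (6T7, order 24), (C_3 x C_3) : C_4 (6T10, order 36), PSL(2,5) (6T12, order 60), A_6 (6T15, order 360). By Dedekind's theorem, for a prime p not dividing disc(f) the degrees of the irreducible factors of f mod p form the cycle type of an element of G. Factoring f modulo the 79 such primes p <= 419 (skipping 2, 229, which divide the discriminant), each new pattern first appears at: mod 3: f = (x^3 + x^2 + x + 2)(x^3 + 2x^2 + 1), pattern 3+3; mod 7: f = (x^2 + 3x + 1)(x^4 + 6x^3 + 6x^2 + 5x + 5), pattern 4+2; mod 23: f = (x + 7)(x + 12)(x^2 + 18x + 1)(x^2 + 20x + 20), pattern 2+2+1+1; mod 193: f = (x + 85)(x + 88)(x + 91)(x + 98)(x + 101)(x + 104), pattern 1+1+1+1+1+1. No other pattern occurs in this range, so the set of observed cycle types is {3+3, 4+2, 2+2+1+1, 1+1+1+1+1+1}. The candidates containing elements of all these cycle types are S_4 (6T7) of order 24, (C_3 x C_3) : C_4 (6T10) of order 36, A_6 (6T15) of order 360; the others are excluded. The observed types are precisely the cycle types that occur in S_4 (6T7). Each of the other remaining candidates has further cycle types, and by the Chebotarev density theorem the matching factorization patterns would occur for a proportion of primes equal to their share of the group: (C_3 x C_3) : C_4 (6T10) additionally contains elements of type 3+1+1+1 (4 of its 36 elements, about 11% of primes); A_6 (6T15) additionally contains elements of type 5+1, 3+1+1+1 (184 of its 360 elements, about 51% of primes). None of the 79 primes tested shows any such pattern (for each of these groups the chance of that is below 10^-4), which rules them out. Hence G = S_4 (6T7), of order 24.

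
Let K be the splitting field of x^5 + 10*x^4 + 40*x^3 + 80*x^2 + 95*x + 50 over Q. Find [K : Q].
20

The degree of the splitting field over Q equals the order of the Galois group, so first determine the group. The polynomial f is an irreducible quintic over Q, so G = Gal(f/Q) is a transitive subgroup of S_5: one of C_5 (5T1, order 5), D_5 (5T2, order 10), F_20 (5T3, order 20), A_5 (5T4, order 60) or S_5 (5T5, order 120). The discriminant of f is 259200000, which is not a perfect square, so G is not contained in A_5. The transitive groups of degree 5 not contained in A_5 are: F_20 (5T3, order 20), S_5 (5T5, order 120). By Dedekind's theorem, for a prime p not dividing disc(f) the degrees of the irreducible factors of f mod p form the cycle type of an element of G. Factoring f modulo the 18 such primes p <= 73 (skipping 2, 3, 5, which divide the discriminant), each new pattern first appears at: mod 7: f = (x + 3)(x^4 + 5x^2 + 2x + 5), pattern 4+1; mod 11: f = (x + 7)(x^2 + x + 7)(x^2 + 2x + 10), pattern 2+2+1; mod 19: f = (x^5 + 10x^4 + 2x^3 + 4x^2 + 12), pattern 5. No other pattern occurs in this range, so the set of observed cycle types is {4+1, 2+2+1, 5}. The candidates containing elements of all these cycle types are F_20 (5T3) of order 20, S_5 (5T5) of order 120; the others are excluded. The observed types are precisely the cycle types that occur in F_20 (5T3) (apart from the identity). Each of the other remaining candidates has further cycle types, and by the Chebotarev density theorem the matching factorization patterns would occur for a proportion of primes equal to their share of the group: S_5 (5T5) additionally contains elements of type 3+2, 3+1+1, 2+1+1+1 (50 of its 120 elements, about 42% of primes). None of the 18 primes tested shows any such pattern (for each of these groups the chance of that is below 10^-4), which rules them out. Hence G = F_20 (5T3), of order 20. The Galois group F_20 (5T3) has order 20, so the splitting field has degree 20 over Q.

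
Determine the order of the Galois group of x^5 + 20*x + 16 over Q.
The degree of the splitting field over Q equals the order of the Galois group, so first determine the group. The polynomial f is an irreducible quintic over Q, so G = Gal(f/Q) is a transitive subgroup of S_5: one of C_5 (5T1, order 5), D_5 (5T2, order 10), F_20 (5T3, order 20), A_5 (5T4, order 60) or S_5 (5T5, order 120). The discriminant of f is 1024000000 = 32000^2, a perfect square, so G is contained in A_5. The transitive groups of degree 5 contained in A_5 are: C_5 (5T1, order 5), D_5 (5T2, order 10), A_5 (5T4, order 60). By Dedekind's theorem, for a prime p not dividing disc(f) the degrees of the irreducible factors of f mod p form the cycle type of an element of G. Factoring f modulo the 2 such primes p <= 7 (skipping 2, 5, which divide the discriminant), each new pattern first appears at: mod 3: f = (x^5 + 2x + 1), pattern 5; mod 7: f = (x + 2)(x + 3)(x^3 + 2x^2 + 5x + 5), pattern 3+1+1. No other pattern occurs in this range, so the set of observed cycle types is {5, 3+1+1}. Among the candidates above, the only group containing elements of all these cycle types is A_5 (5T4) — each of C_5 (5T1), D_5 (5T2) lacks at least one of them. Hence G = A_5 (5T4), of order 60. The Galois group A_5 (5T4) has order 60, so the splitting field has degree 60 over Q.

60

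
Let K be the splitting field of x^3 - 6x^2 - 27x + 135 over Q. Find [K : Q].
3

The degree of the splitting field over Q equals the order of the Galois group, so first determine the group. The polynomial is an irreducible cubic over Q and its discriminant is 123201 = 351^2, a perfect square. For an irreducible cubic, a square discriminant forces the Galois group to be A_3, the cyclic group of order 3. The Galois group C_3 (3T1) has order 3, so the splitting field has degree 3 over Q.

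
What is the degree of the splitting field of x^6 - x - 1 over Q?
720

The degree of the splitting field over Q equals the order of the Galois group, so first determine the group. The polynomial f is an irreducible sextic over Q, so G = Gal(f/Q) is one of the 16 transitive subgroups 6T1, ..., 6T16 of S_6. The discriminant of f is 49781, which is not a perfect square, so G is not contained in A_6. The transitive groups of degree 6 not contained in A_6 are: C_6 (6T1, order 6), S_3 (6T2, order 6), D_6 (6T3, order 12), C_3 x S_3 (6T5, order 18), A_4 x C_2 (6T6, order 24), S_4 (6T8, order 24), S_3 x S_3 (6T9, order 36), S_4 x C_2 (6T11, order 48), (S_3 x S_3) : C_2 (6T13, order 72), PGL(2,5) (6T14, order 120), S_6 (6T16, order 720). By Dedekind's theorem, for a prime p not dividing disc(f) the degrees of the irreducible factors of f mod p form the cycle type of an element of G. Factoring f modulo the 4 such primes p <= 7, each new pattern first appears at: mod 2: f = (x^6 + x + 1), pattern 6; mod 5: f = (x + 2)(x^5 + 3x^4 + 4x^3 + 2x^2 + x + 2), pattern 5+1; mod 7: f = (x^2 + 2x + 2)(x^4 + 5x^3 + 2x^2 + 3), pattern 4+2. No other pattern occurs in this range, so the set of observed cycle types is {6, 5+1, 4+2}. Among the candidates above, the only group containing elements of all these cycle types is S_6 (6T16); every other candidate lacks at least one of them. Hence G = S_6 (6T16), of order 720. The Galois group S_6 (6T16) has order 720, so the splitting field has degree 720 over Q.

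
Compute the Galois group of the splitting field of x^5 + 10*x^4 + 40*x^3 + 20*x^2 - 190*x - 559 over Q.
The polynomial f is an irreducible quintic over Q, so G = Gal(f/Q) is a transitive subgroup of S_5: one of C_5 (5T1, order 5), D_5 (5T2, order 10), F_20 (5T3, order 20), A_5 (5T4, order 60) or S_5 (5T5, order 120). The discriminant of f is 26703027253125, which is not a perfect square, so G is not contained in A_5. The transitive groups of degree 5 not contained in A_5 are: F_20 (5T3, order 20), S_5 (5T5, order 120). By Dedekind's theorem, for a prime p not dividing disc(f) the degrees of the irreducible factors of f mod p form the cycle type of an element of G. Factoring f modulo the 18 such primes p <= 71 (skipping 3, 5, which divide the discriminant), each new pattern first appears at: mod 2: f = (x + 1)(x^4 + x^3 + x^2 + x + 1), pattern 4+1; mod 11: f = (x^5 + 10x^4 + 7x^3 + 9x^2 + 8x + 2), pattern 5; mod 19: f = (x + 1)(x^2 + 14x + 9)(x^2 + 14x + 16), pattern 2+2+1; mod 41: f = (x + 5)(x + 28)(x + 30)(x + 34)(x + 36), pattern 1+1+1+1+1. No other pattern occurs in this range, so the set of observed cycle types is {4+1, 5, 2+2+1, 1+1+1+1+1}. The candidates containing elements of all these cycle types are F_20 (5T3) of order 20, S_5 (5T5) of order 120; the others are excluded. The observed types are precisely the cycle types that occur in F_20 (5T3). Each of the other remaining candidates has further cycle types, and by the Chebotarev density theorem the matching factorization patterns would occur for a proportion of primes equal to their share of the group: S_5 (5T5) additionally contains elements of type 3+2, 3+1+1, 2+1+1+1 (50 of its 120 elements, about 42% of primes). None of the 18 primes tested shows any such pattern (for each of these groups the chance of that is below 10^-4), which rules them out. Hence G = F_20 (5T3), of order 20.

F_20, the Frobenius group of order 20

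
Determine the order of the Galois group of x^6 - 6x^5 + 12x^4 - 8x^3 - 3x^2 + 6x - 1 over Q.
24

The degree of the splitting field over Q equals the order of the Galois group, so first determine the group. The polynomial f is an irreducible sextic over Q, so G = Gal(f/Q) is one of the 16 transitive subgroups 6T1, ..., 6T16 of S_6. The discriminant of f is -419904, which is not a perfect square, so G is not contained in A_6. The transitive groups of degree 6 not contained in A_6 are: C_6 (6T1, order 6), S_3 (6T2, order 6), D_6 (6T3, order 12), C_3 x S_3 (6T5, order 18), A_4 x C_2 (6T6, order 24), S_4 (6T8, order 24), S_3 x S_3 (6T9, order 36), S_4 x C_2 (6T11, order 48), (S_3 x S_3) : C_2 (6T13, order 72), PGL(2,5) (6T14, order 120), S_6 (6T16, order 720). By Dedekind's theorem, for a prime p not dividing disc(f) the degrees of the irreducible factors of f mod p form the cycle type of an element of G. Factoring f modulo the 33 such primes p <= 149 (skipping 2, 3, which divide the discriminant), each new pattern first appears at: mod 5: f = (x^3 + x^2 + 4x + 1)(x^3 + 3x^2 + 4), pattern 3+3; mod 7: f = (x^6 + x^5 + 5x^4 + 6x^3 + 4x^2 + 6x + 6), pattern 6; mod 17: f = (x + 1)(x + 14)(x^2 + 15x + 7)(x^2 + 15x + 13), pattern 2+2+1+1; mod 19: f = (x + 5)(x + 6)(x + 11)(x + 12)(x^2 + 17x + 7), pattern 2+1+1+1+1; mod 71: f = (x^2 + 69x + 41)(x^2 + 69x + 46)(x^2 + 69x + 55), pattern 2+2+2. No other pattern occurs in this range, so the set of observed cycle types is {3+3, 6, 2+2+1+1, 2+1+1+1+1, 2+2+2}. The candidates containing elements of all these cycle types are A_4 x C_2 (6T6) of order 24, S_4 x C_2 (6T11) of order 48, (S_3 x S_3) : C_2 (6T13) of order 72, S_6 (6T16) of order 720; the others are excluded. The observed types are precisely the cycle types that occur in A_4 x C_2 (6T6) (apart from the identity). Each of the other remaining candidates has further cycle types, and by the Chebotarev density theorem the matching factorization patterns would occur for a proportion of primes equal to their share of the group: S_4 x C_2 (6T11) additionally contains elements of type 4+2, 4+1+1 (12 of its 48 elements, about 25% of primes); (S_3 x S_3) : C_2 (6T13) additionally contains elements of type 4+2, 3+2+1, 3+1+1+1 (34 of its 72 elements, about 47% of primes); S_6 (6T16) additionally contains elements of type 5+1, 4+2, 4+1+1, 3+2+1, 3+1+1+1 (484 of its 720 elements, about 67% of primes). None of the 33 primes tested shows any such pattern (for each of these groups the chance of that is below 10^-4), which rules them out. Hence G = A_4 x C_2 (6T6), of order 24. The Galois group A_4 x C_2 (6T6) has order 24, so the splitting field has degree 24 over Q.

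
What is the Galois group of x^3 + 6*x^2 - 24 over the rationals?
The polynomial is an irreducible cubic over Q and its discriminant is 5184 = 72^2, a perfect square. For an irreducible cubic, a square discriminant forces the Galois group to be A_3, the cyclic group of order 3.

3T1: C_3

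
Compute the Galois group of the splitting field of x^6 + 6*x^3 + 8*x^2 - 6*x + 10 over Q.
6T16: S_6

The polynomial f is an irreducible sextic over Q, so G = Gal(f/Q) is one of the 16 transitive subgroups 6T1, ..., 6T16 of S_6. The discriminant of f is -34353504448, which is not a perfect square, so G is not contained in A_6. The transitive groups of degree 6 not contained in A_6 are: C_6 (6T1, order 6), S_3 (6T2, order 6), D_6 (6T3, order 12), C_3 x S_3 (6T5, order 18), A_4 x C_2 (6T6, order 24), S_4 (6T8, order 24), S_3 x S_3 (6T9, order 36), S_4 x C_2 (6T11, order 48), (S_3 x S_3) : C_2 (6T13, order 72), PGL(2,5) (6T14, order 120), S_6 (6T16, order 720). By Dedekind's theorem, for a prime p not dividing disc(f) the degrees of the irreducible factors of f mod p form the cycle type of an element of G. Factoring f modulo the 3 such primes p <= 7 (skipping 2, which divides the discriminant), each new pattern first appears at: mod 3: f = (x^6 + 2x^2 + 1), pattern 6; mod 5: f = (x)(x + 2)(x^4 + 3x^3 + 4x^2 + 3x + 2), pattern 4+1+1; mod 7: f = (x + 2)(x^2 + 3x + 1)(x^3 + 2x^2 + 4x + 5), pattern 3+2+1. No other pattern occurs in this range, so the set of observed cycle types is {6, 4+1+1, 3+2+1}. Among the candidates above, the only group containing elements of all these cycle types is S_6 (6T16); every other candidate lacks at least one of them. Hence G = S_6 (6T16), of order 720.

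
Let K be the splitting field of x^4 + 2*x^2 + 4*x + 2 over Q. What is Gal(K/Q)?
The polynomial is an irreducible quartic over Q and its discriminant is 2304 = 48^2, a perfect square, so the Galois group is contained in A_4. The resolvent cubic y^3 - 2*y^2 - 8*y splits completely over Q, which gives the Klein four-group V_4.

V_4 (order 4)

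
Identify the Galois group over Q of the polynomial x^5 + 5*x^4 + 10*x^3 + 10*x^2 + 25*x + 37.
5T4: A_5

The polynomial f is an irreducible quintic over Q, so G = Gal(f/Q) is a transitive subgroup of S_5: one of C_5 (5T1, order 5), D_5 (5T2, order 10), F_20 (5T3, order 20), A_5 (5T4, order 60) or S_5 (5T5, order 120). The discriminant of f is 1024000000 = 32000^2, a perfect square, so G is contained in A_5. The transitive groups of degree 5 contained in A_5 are: C_5 (5T1, order 5), D_5 (5T2, order 10), A_5 (5T4, order 60). By Dedekind's theorem, for a prime p not dividing disc(f) the degrees of the irreducible factors of f mod p form the cycle type of an element of G. Factoring f modulo the 2 such primes p <= 7 (skipping 2, 5, which divide the discriminant), each new pattern first appears at: mod 3: f = (x^5 + 2x^4 + x^3 + x^2 + x + 1), pattern 5; mod 7: f = (x + 3)(x + 4)(x^3 + 5x^2 + 5x + 6), pattern 3+1+1. No other pattern occurs in this range, so the set of observed cycle types is {5, 3+1+1}. Among the candidates above, the only group containing elements of all these cycle types is A_5 (5T4) — each of C_5 (5T1), D_5 (5T2) lacks at least one of them. Hence G = A_5 (5T4), of order 60.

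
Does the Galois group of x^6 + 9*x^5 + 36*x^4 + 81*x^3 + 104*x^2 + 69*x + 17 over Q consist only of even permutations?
No

The polynomial is irreducible of degree 6 over Q. Its discriminant is 810448, which is not a perfect square. A Galois group lies in the alternating group exactly when the discriminant is a square in Q, so the Galois group (S_4) is not contained in A_6.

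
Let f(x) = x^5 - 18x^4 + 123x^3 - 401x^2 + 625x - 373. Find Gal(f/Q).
C_5 (also written C5)

The polynomial f is an irreducible quintic over Q, so G = Gal(f/Q) is a transitive subgroup of S_5: one of C_5 (5T1, order 5), D_5 (5T2, order 10), F_20 (5T3, order 20), A_5 (5T4, order 60) or S_5 (5T5, order 120). The discriminant of f is 14641 = 121^2, a perfect square, so G is contained in A_5. The transitive groups of degree 5 contained in A_5 are: C_5 (5T1, order 5), D_5 (5T2, order 10), A_5 (5T4, order 60). By Dedekind's theorem, for a prime p not dividing disc(f) the degrees of the irreducible factors of f mod p form the cycle type of an element of G. Factoring f modulo the 14 such primes p <= 47 (skipping 11, which divides the discriminant), each new pattern first appears at: mod 2: f = (x^5 + x^3 + x^2 + x + 1), pattern 5; mod 23: f = (x + 1)(x + 2)(x + 3)(x + 4)(x + 18), pattern 1+1+1+1+1. No other pattern occurs in this range, so the set of observed cycle types is {5, 1+1+1+1+1}. The candidates containing elements of all these cycle types are C_5 (5T1) of order 5, D_5 (5T2) of order 10, A_5 (5T4) of order 60; the others are excluded. The observed types are precisely the cycle types that occur in C_5 (5T1). Each of the other remaining candidates has further cycle types, and by the Chebotarev density theorem the matching factorization patterns would occur for a proportion of primes equal to their share of the group: D_5 (5T2) additionally contains elements of type 2+2+1 (5 of its 10 elements, about 50% of primes); A_5 (5T4) additionally contains elements of type 3+1+1, 2+2+1 (35 of its 60 elements, about 58% of primes). None of the 14 primes tested shows any such pattern (for each of these groups the chance of that is below 10^-4), which rules them out. Hence G = C_5 (5T1), of order 5.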